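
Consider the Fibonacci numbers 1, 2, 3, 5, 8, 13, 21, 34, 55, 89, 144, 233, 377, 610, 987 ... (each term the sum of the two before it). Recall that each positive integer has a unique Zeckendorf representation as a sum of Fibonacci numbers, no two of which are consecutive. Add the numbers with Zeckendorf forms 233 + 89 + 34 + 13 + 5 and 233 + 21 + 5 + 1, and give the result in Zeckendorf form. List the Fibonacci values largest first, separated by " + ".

610 + 21 + 3

The two numbers are 374 and 260, so their sum is 634.
610 ≤ 634 < 987, so take 610; remainder 24
21 ≤ 24 < 34, so take 21; remainder 3
3 ≤ 3 < 5, so take 3; remainder 0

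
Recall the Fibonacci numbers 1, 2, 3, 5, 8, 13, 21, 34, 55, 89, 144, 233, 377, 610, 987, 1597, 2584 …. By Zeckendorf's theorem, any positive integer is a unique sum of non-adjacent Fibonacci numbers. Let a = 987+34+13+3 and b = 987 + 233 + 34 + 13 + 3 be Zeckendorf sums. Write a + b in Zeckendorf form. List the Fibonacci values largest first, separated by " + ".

The two numbers are 1037 and 1270, so their sum is 2307.
subtract 1597 from 2307: 710 remains
subtract 610 from 710: 100 remains
subtract 89 from 100: 11 remains
subtract 8 from 11: 3 remains
subtract 3 from 3: 0 remains

1597 + 610 + 89 + 8 + 3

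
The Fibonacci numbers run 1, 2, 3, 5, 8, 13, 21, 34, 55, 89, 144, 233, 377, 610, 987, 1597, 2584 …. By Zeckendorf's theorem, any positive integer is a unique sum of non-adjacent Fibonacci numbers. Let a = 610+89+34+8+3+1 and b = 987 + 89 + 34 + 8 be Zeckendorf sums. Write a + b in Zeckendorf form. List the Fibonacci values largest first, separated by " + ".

The two numbers are 745 and 1118, so their sum is 1863.
Repeatedly subtract the largest Fibonacci number that fits:
subtract 1597 from 1863: 266 remains
subtract 233 from 266: 33 remains
subtract 21 from 33: 12 remains
subtract 8 from 12: 4 remains
subtract 3 from 4: 1 remains
subtract 1 from 1: 0 remains

1597 + 233 + 21 + 8 + 3 + 1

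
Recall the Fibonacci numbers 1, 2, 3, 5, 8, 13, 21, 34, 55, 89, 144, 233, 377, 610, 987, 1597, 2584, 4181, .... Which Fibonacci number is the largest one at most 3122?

2584

2584 ≤ 3122 < 4181, so the largest Fibonacci number not exceeding 3122 is 2584.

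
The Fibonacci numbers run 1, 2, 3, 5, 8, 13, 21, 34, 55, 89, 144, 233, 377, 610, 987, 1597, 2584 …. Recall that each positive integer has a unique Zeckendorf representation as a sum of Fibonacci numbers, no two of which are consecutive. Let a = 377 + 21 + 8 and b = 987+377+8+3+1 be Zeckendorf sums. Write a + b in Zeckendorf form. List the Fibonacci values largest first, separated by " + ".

The two numbers are 406 and 1376, so their sum is 1782.
subtract 1597 from 1782: 185 remains
subtract 144 from 185: 41 remains
subtract 34 from 41: 7 remains
subtract 5 from 7: 2 remains
subtract 2 from 2: 0 remains

1597 + 144 + 34 + 5 + 2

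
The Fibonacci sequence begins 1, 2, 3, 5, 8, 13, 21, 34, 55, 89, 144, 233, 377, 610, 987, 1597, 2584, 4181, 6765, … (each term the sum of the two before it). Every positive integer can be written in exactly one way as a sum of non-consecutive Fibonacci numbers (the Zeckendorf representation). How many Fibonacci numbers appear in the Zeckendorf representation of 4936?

Greedy algorithm:
4936 − 4181 = 755
755 − 610 = 145
145 − 144 = 1
1 − 1 = 0
4936 = 4181 + 610 + 144 + 1, which has 4 terms.

4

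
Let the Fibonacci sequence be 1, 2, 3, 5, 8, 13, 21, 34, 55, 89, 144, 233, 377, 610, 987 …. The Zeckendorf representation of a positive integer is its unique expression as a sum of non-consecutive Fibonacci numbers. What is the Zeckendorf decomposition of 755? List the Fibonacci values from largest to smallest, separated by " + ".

Greedily peel off the largest Fibonacci term at each step:
755 − 610 = 145
145 − 144 = 1
1 − 1 = 0
So 755 = 610 + 144 + 1, with no two terms consecutive in the sequence.

610 + 144 + 1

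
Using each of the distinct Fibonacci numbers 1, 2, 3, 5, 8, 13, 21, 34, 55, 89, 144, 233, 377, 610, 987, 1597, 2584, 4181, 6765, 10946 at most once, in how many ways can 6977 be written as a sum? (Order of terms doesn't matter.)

39

6977 = 6765+144+55+13 = 6765+144+55+8+5 = 6765+144+34+21+13 = 4181+2584+144+55+13 = 6765+144+55+8+3+2 = … (34 more), for 39 in all.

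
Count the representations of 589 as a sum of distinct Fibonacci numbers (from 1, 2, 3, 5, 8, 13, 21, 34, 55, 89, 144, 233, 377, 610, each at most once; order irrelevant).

Starting from the Zeckendorf form and repeatedly splitting a term F_k into F_{k−1} + F_{k−2} (when neither is already used) reaches every representation.
589 = 377+144+55+13 = 377+144+55+8+5 = 377+144+34+21+13 = 377+144+55+8+3+2 = 377+144+34+21+8+5 = … (7 more), for 12 in all.

12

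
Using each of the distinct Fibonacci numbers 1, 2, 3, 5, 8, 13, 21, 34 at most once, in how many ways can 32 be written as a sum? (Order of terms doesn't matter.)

4

32 = 21+8+3 = 21+8+2+1 = 21+5+3+2+1 = 13+8+5+3+2+1 — 4 representations.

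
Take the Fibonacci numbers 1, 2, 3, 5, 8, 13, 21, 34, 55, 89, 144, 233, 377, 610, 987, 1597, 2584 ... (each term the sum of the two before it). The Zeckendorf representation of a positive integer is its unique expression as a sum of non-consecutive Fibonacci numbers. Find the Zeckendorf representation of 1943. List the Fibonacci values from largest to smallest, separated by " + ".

1597 + 233 + 89 + 21 + 3

Greedily peel off the largest Fibonacci term at each step:
1943: greatest Fibonacci not exceeding it is 1597, leaving 346
346: greatest Fibonacci not exceeding it is 233, leaving 113
113: greatest Fibonacci not exceeding it is 89, leaving 24
24: greatest Fibonacci not exceeding it is 21, leaving 3
3: greatest Fibonacci not exceeding it is 3, leaving 0
So 1943 = 1597 + 233 + 89 + 21 + 3, with no two terms consecutive in the sequence.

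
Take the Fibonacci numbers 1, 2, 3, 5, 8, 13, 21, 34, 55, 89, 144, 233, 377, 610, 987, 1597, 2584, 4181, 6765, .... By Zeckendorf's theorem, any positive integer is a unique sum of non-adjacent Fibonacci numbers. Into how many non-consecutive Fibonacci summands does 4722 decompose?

6

Greedy algorithm:
largest Fibonacci ≤ 4722 is 4181; 4722 − 4181 = 541
largest Fibonacci ≤ 541 is 377; 541 − 377 = 164
largest Fibonacci ≤ 164 is 144; 164 − 144 = 20
largest Fibonacci ≤ 20 is 13; 20 − 13 = 7
largest Fibonacci ≤ 7 is 5; 7 − 5 = 2
largest Fibonacci ≤ 2 is 2; 2 − 2 = 0
4722 = 4181 + 377 + 144 + 13 + 5 + 2, which has 6 terms.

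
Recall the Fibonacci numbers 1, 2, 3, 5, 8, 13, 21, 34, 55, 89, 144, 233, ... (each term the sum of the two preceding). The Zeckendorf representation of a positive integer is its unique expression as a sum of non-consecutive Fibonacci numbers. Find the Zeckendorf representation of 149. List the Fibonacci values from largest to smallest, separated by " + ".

144 + 5

Repeatedly subtract the largest Fibonacci number that fits:
144 ≤ 149 < 233, so take 144; remainder 5
5 ≤ 5 < 8, so take 5; remainder 0
So 149 = 144 + 5, with no two terms consecutive in the sequence.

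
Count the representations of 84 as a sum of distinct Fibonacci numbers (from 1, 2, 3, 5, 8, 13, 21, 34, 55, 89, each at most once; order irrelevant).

7

Starting from the Zeckendorf form and repeatedly splitting a term F_k into F_{k−1} + F_{k−2} (when neither is already used) reaches every representation.
84 = 55+21+8 = 55+21+5+3 = 55+21+5+2+1 = 55+13+8+5+3 = 55+13+8+5+2+1 = … (2 more), for 7 in all.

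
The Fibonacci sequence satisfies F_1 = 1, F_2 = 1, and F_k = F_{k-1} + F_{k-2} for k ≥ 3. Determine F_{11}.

89

Iterating the recurrence up to F_{6} = 8 and F_{5} = 5:
F_{7} = F_{6} + F_{5} = 8 + 5 = 13
F_{8} = F_{7} + F_{6} = 13 + 8 = 21
F_{9} = F_{8} + F_{7} = 21 + 13 = 34
F_{10} = F_{9} + F_{8} = 34 + 21 = 55
F_{11} = F_{10} + F_{9} = 55 + 34 = 89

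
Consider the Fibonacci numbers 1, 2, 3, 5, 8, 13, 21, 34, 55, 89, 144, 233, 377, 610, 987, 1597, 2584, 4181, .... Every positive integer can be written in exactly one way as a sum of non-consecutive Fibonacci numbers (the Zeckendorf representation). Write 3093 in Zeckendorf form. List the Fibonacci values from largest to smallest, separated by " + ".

2584 + 377 + 89 + 34 + 8 + 1

subtract 2584 from 3093: 509 remains
subtract 377 from 509: 132 remains
subtract 89 from 132: 43 remains
subtract 34 from 43: 9 remains
subtract 8 from 9: 1 remains
subtract 1 from 1: 0 remains
So 3093 = 2584 + 377 + 89 + 34 + 8 + 1, with no two terms consecutive in the sequence.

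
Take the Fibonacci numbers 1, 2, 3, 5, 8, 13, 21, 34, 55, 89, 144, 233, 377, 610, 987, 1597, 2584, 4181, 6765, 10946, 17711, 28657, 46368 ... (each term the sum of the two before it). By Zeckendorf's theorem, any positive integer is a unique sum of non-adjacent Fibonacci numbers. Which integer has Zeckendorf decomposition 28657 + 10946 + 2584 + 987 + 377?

43551

28657 + 10946 + 2584 + 987 + 377 = 43551.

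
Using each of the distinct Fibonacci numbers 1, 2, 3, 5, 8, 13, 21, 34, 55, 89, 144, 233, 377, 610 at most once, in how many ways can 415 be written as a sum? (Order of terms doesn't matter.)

Each representation comes from the Zeckendorf form by replacing some F_k with F_{k−1} + F_{k−2} where possible.
415 = 377+34+3+1 = 377+21+13+3+1 = 233+144+34+3+1 = 377+21+8+5+3+1 = … (5 more), for 9 in all.

9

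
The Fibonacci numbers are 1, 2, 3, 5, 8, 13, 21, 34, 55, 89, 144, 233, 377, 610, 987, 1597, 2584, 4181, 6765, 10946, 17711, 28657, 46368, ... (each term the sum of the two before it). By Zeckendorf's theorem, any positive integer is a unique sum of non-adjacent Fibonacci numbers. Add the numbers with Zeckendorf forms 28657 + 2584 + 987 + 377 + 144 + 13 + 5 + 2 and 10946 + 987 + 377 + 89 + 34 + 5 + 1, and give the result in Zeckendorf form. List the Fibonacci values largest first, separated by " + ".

The two numbers are 32769 and 12439, so their sum is 45208.
28657 ≤ 45208 < 46368, so take 28657; remainder 16551
10946 ≤ 16551 < 17711, so take 10946; remainder 5605
4181 ≤ 5605 < 6765, so take 4181; remainder 1424
987 ≤ 1424 < 1597, so take 987; remainder 437
377 ≤ 437 < 610, so take 377; remainder 60
55 ≤ 60 < 89, so take 55; remainder 5
5 ≤ 5 < 8, so take 5; remainder 0

28657 + 10946 + 4181 + 987 + 377 + 55 + 5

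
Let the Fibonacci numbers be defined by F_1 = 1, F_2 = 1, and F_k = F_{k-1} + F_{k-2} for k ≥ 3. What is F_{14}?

Iterating the recurrence up to F_{9} = 34 and F_{8} = 21:
F_{10} = F_{9} + F_{8} = 34 + 21 = 55
F_{11} = F_{10} + F_{9} = 55 + 34 = 89
F_{12} = F_{11} + F_{10} = 89 + 55 = 144
F_{13} = F_{12} + F_{11} = 144 + 89 = 233
F_{14} = F_{13} + F_{12} = 233 + 144 = 377

377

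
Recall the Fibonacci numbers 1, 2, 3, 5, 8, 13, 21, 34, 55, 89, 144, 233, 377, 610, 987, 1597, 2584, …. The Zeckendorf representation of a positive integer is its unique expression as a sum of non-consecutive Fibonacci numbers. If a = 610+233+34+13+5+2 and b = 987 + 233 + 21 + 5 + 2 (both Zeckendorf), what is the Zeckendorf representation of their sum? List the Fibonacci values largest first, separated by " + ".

The two numbers are 897 and 1248, so their sum is 2145.
2145 − 1597 = 548
548 − 377 = 171
171 − 144 = 27
27 − 21 = 6
6 − 5 = 1
1 − 1 = 0

1597 + 377 + 144 + 21 + 5 + 1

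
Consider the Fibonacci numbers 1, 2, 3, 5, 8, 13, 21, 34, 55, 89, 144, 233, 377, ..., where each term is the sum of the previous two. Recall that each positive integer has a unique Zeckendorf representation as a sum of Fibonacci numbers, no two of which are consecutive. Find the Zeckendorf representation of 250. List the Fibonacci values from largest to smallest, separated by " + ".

233 + 13 + 3 + 1

Greedily peel off the largest Fibonacci term at each step:
take 233 (≤ 250); 250 − 233 = 17
take 13 (≤ 17); 17 − 13 = 4
take 3 (≤ 4); 4 − 3 = 1
take 1 (≤ 1); 1 − 1 = 0
So 250 = 233 + 13 + 3 + 1, with no two terms consecutive in the sequence.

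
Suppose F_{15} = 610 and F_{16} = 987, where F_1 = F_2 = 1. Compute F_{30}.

832040

By the doubling identity F_{2k} = F_k(2F_{k+1} − F_k): F_{30} = 610·(2·987 − 610) = 610·1364 = 832040.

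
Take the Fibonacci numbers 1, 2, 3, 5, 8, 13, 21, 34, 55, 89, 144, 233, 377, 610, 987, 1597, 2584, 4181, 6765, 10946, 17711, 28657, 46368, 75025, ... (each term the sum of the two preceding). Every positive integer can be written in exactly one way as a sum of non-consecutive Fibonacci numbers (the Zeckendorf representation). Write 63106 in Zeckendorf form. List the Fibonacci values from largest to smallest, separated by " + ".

46368 + 10946 + 4181 + 1597 + 13 + 1

63106 − 46368 = 16738
16738 − 10946 = 5792
5792 − 4181 = 1611
1611 − 1597 = 14
14 − 13 = 1
1 − 1 = 0
So 63106 = 46368 + 10946 + 4181 + 1597 + 13 + 1, with no two terms consecutive in the sequence.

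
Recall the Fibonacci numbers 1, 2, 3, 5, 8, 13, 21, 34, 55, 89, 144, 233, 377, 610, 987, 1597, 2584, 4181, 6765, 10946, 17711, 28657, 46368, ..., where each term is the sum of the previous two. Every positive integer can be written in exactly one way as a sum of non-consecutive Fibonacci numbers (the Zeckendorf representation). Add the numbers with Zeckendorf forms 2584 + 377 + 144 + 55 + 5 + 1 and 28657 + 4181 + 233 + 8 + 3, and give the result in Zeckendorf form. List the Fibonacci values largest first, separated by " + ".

28657 + 6765 + 610 + 144 + 55 + 13 + 3 + 1

The two numbers are 3166 and 33082, so their sum is 36248.
take 28657 (≤ 36248); 36248 − 28657 = 7591
take 6765 (≤ 7591); 7591 − 6765 = 826
take 610 (≤ 826); 826 − 610 = 216
take 144 (≤ 216); 216 − 144 = 72
take 55 (≤ 72); 72 − 55 = 17
take 13 (≤ 17); 17 − 13 = 4
take 3 (≤ 4); 4 − 3 = 1
take 1 (≤ 1); 1 − 1 = 0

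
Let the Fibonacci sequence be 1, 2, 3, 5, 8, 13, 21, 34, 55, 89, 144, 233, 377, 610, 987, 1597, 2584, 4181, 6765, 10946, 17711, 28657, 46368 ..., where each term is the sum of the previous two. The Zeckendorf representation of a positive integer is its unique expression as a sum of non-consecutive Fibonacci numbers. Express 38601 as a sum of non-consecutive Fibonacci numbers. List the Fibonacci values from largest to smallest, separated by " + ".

28657 + 6765 + 2584 + 377 + 144 + 55 + 13 + 5 + 1

28657 ≤ 38601 < 46368, so take 28657; remainder 9944
6765 ≤ 9944 < 10946, so take 6765; remainder 3179
2584 ≤ 3179 < 4181, so take 2584; remainder 595
377 ≤ 595 < 610, so take 377; remainder 218
144 ≤ 218 < 233, so take 144; remainder 74
55 ≤ 74 < 89, so take 55; remainder 19
13 ≤ 19 < 21, so take 13; remainder 6
5 ≤ 6 < 8, so take 5; remainder 1
1 ≤ 1 < 2, so take 1; remainder 0
So 38601 = 28657 + 6765 + 2584 + 377 + 144 + 55 + 13 + 5 + 1, with no two terms consecutive in the sequence.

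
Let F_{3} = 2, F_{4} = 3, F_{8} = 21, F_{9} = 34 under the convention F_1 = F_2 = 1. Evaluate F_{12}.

By the addition formula F_{m+n} = F_m F_{n+1} + F_{m−1} F_n with m=4, n=8: F_{12} = 3·34 + 2·21 = 102 + 42 = 144.

144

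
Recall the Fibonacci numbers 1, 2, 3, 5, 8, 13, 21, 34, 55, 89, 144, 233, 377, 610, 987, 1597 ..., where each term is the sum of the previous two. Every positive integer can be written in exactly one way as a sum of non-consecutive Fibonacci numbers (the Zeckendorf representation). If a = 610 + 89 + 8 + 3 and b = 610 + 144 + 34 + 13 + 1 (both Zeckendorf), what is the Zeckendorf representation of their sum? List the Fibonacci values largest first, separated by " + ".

987 + 377 + 144 + 3 + 1

The two numbers are 710 and 802, so their sum is 1512.
987 ≤ 1512 < 1597, so take 987; remainder 525
377 ≤ 525 < 610, so take 377; remainder 148
144 ≤ 148 < 233, so take 144; remainder 4
3 ≤ 4 < 5, so take 3; remainder 1
1 ≤ 1 < 2, so take 1; remainder 0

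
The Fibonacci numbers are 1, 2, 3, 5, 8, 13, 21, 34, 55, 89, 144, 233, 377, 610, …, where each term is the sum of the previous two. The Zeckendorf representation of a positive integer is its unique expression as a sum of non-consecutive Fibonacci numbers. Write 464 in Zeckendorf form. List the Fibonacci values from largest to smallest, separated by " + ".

Repeatedly subtract the largest Fibonacci number that fits:
largest Fibonacci ≤ 464 is 377; 464 − 377 = 87
largest Fibonacci ≤ 87 is 55; 87 − 55 = 32
largest Fibonacci ≤ 32 is 21; 32 − 21 = 11
largest Fibonacci ≤ 11 is 8; 11 − 8 = 3
largest Fibonacci ≤ 3 is 3; 3 − 3 = 0
So 464 = 377 + 55 + 21 + 8 + 3, with no two terms consecutive in the sequence.

377 + 55 + 21 + 8 + 3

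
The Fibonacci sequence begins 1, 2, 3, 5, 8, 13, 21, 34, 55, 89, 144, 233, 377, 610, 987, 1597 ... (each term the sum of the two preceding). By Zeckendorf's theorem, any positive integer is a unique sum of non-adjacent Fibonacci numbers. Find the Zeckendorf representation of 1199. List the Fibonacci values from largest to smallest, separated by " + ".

987 ≤ 1199 < 1597, so take 987; remainder 212
144 ≤ 212 < 233, so take 144; remainder 68
55 ≤ 68 < 89, so take 55; remainder 13
13 ≤ 13 < 21, so take 13; remainder 0
So 1199 = 987 + 144 + 55 + 13, with no two terms consecutive in the sequence.

987 + 144 + 55 + 13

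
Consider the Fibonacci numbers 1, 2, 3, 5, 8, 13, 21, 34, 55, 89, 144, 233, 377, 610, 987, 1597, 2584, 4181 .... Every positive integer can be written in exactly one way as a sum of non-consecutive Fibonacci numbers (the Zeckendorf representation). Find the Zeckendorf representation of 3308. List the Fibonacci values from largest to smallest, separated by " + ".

2584 + 610 + 89 + 21 + 3 + 1

Greedy algorithm:
2584 ≤ 3308 < 4181, so take 2584; remainder 724
610 ≤ 724 < 987, so take 610; remainder 114
89 ≤ 114 < 144, so take 89; remainder 25
21 ≤ 25 < 34, so take 21; remainder 4
3 ≤ 4 < 5, so take 3; remainder 1
1 ≤ 1 < 2, so take 1; remainder 0
So 3308 = 2584 + 610 + 89 + 21 + 3 + 1, with no two terms consecutive in the sequence.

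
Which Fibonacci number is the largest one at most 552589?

514229 ≤ 552589 < 832040, so the largest Fibonacci number not exceeding 552589 is 514229.

514229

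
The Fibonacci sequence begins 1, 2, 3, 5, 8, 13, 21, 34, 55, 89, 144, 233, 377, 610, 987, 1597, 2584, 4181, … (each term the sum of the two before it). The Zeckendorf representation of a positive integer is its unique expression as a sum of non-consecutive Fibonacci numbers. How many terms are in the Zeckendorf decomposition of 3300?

Repeatedly subtract the largest Fibonacci number that fits:
3300: greatest Fibonacci not exceeding it is 2584, leaving 716
716: greatest Fibonacci not exceeding it is 610, leaving 106
106: greatest Fibonacci not exceeding it is 89, leaving 17
17: greatest Fibonacci not exceeding it is 13, leaving 4
4: greatest Fibonacci not exceeding it is 3, leaving 1
1: greatest Fibonacci not exceeding it is 1, leaving 0
3300 = 2584 + 610 + 89 + 13 + 3 + 1, which has 6 terms.

6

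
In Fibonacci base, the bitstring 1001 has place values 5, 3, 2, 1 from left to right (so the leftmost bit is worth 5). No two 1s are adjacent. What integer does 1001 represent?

Summing the place values of the 1 bits: 5 + 1 = 6.

6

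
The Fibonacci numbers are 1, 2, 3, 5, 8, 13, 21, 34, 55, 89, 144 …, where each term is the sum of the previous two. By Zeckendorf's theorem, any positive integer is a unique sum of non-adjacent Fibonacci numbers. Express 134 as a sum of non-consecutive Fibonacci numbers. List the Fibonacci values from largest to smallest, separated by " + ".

89 + 34 + 8 + 3

89 ≤ 134 < 144, so take 89; remainder 45
34 ≤ 45 < 55, so take 34; remainder 11
8 ≤ 11 < 13, so take 8; remainder 3
3 ≤ 3 < 5, so take 3; remainder 0
So 134 = 89 + 34 + 8 + 3, with no two terms consecutive in the sequence.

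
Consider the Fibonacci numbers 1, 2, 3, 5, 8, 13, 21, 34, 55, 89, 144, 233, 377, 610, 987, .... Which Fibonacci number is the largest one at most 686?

610 ≤ 686 < 987, so the largest Fibonacci number not exceeding 686 is 610.

610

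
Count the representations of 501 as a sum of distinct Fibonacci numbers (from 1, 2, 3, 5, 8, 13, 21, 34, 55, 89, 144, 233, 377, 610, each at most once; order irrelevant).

14

501 = 377+89+34+1 = 377+89+21+13+1 = 233+144+89+34+1 = 377+89+21+8+5+1 = 377+55+34+21+13+1 = … (9 more), for 14 in all.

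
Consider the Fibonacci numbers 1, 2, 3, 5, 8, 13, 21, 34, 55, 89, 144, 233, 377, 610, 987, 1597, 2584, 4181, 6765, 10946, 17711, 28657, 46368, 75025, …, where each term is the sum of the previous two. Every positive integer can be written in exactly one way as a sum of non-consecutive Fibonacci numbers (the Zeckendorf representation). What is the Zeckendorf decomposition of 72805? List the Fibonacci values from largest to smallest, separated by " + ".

46368 + 17711 + 6765 + 1597 + 233 + 89 + 34 + 8

72805 − 46368 = 26437
26437 − 17711 = 8726
8726 − 6765 = 1961
1961 − 1597 = 364
364 − 233 = 131
131 − 89 = 42
42 − 34 = 8
8 − 8 = 0
So 72805 = 46368 + 17711 + 6765 + 1597 + 233 + 89 + 34 + 8, with no two terms consecutive in the sequence.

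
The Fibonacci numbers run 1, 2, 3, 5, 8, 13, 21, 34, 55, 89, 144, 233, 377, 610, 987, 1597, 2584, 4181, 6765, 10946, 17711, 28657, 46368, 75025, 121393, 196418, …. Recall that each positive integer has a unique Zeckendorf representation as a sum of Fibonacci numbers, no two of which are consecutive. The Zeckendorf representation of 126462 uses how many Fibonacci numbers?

7

Greedy algorithm:
take 121393 (≤ 126462); 126462 − 121393 = 5069
take 4181 (≤ 5069); 5069 − 4181 = 888
take 610 (≤ 888); 888 − 610 = 278
take 233 (≤ 278); 278 − 233 = 45
take 34 (≤ 45); 45 − 34 = 11
take 8 (≤ 11); 11 − 8 = 3
take 3 (≤ 3); 3 − 3 = 0
126462 = 121393 + 4181 + 610 + 233 + 34 + 8 + 3, which has 7 terms.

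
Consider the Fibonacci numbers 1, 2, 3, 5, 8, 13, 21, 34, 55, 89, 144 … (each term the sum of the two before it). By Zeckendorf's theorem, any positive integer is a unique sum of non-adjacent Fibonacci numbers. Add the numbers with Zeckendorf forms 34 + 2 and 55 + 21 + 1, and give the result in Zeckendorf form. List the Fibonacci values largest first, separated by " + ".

The two numbers are 36 and 77, so their sum is 113.
89 ≤ 113 < 144, so take 89; remainder 24
21 ≤ 24 < 34, so take 21; remainder 3
3 ≤ 3 < 5, so take 3; remainder 0

89 + 21 + 3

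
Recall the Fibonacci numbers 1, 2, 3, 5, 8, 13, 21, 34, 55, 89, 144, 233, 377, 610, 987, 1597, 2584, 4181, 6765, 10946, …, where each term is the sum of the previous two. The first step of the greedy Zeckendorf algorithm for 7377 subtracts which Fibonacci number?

6765 ≤ 7377 < 10946, so the largest Fibonacci number not exceeding 7377 is 6765.

6765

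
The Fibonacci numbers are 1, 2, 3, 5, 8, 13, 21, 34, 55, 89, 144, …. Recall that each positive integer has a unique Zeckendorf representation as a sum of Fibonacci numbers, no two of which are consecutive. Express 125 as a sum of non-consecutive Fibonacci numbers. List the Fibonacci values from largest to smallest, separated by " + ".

89 + 34 + 2

Greedily peel off the largest Fibonacci term at each step:
subtract 89 from 125: 36 remains
subtract 34 from 36: 2 remains
subtract 2 from 2: 0 remains
So 125 = 89 + 34 + 2, with no two terms consecutive in the sequence.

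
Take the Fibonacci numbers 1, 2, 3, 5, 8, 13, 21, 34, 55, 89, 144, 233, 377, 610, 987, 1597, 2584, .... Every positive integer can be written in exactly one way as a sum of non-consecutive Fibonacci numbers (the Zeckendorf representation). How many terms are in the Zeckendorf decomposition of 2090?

6

Greedily peel off the largest Fibonacci term at each step:
largest Fibonacci ≤ 2090 is 1597; 2090 − 1597 = 493
largest Fibonacci ≤ 493 is 377; 493 − 377 = 116
largest Fibonacci ≤ 116 is 89; 116 − 89 = 27
largest Fibonacci ≤ 27 is 21; 27 − 21 = 6
largest Fibonacci ≤ 6 is 5; 6 − 5 = 1
largest Fibonacci ≤ 1 is 1; 1 − 1 = 0
2090 = 1597 + 377 + 89 + 21 + 5 + 1, which has 6 terms.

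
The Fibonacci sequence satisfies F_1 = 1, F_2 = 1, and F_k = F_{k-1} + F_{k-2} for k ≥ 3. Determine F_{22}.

Iterating the recurrence up to F_{15} = 610 and F_{14} = 377:
F_{16} = F_{15} + F_{14} = 610 + 377 = 987
F_{17} = F_{16} + F_{15} = 987 + 610 = 1597
F_{18} = F_{17} + F_{16} = 1597 + 987 = 2584
F_{19} = F_{18} + F_{17} = 2584 + 1597 = 4181
F_{20} = F_{19} + F_{18} = 4181 + 2584 = 6765
F_{21} = F_{20} + F_{19} = 6765 + 4181 = 10946
F_{22} = F_{21} + F_{20} = 10946 + 6765 = 17711

17711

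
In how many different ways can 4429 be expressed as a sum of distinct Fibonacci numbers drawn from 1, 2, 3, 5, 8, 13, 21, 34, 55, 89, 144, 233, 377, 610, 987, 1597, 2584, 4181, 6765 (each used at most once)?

Starting from the Zeckendorf form and repeatedly splitting a term F_k into F_{k−1} + F_{k−2} (when neither is already used) reaches every representation.
4429 = 4181+233+13+2 = 4181+233+8+5+2 = 4181+144+89+13+2 = 2584+1597+233+13+2 = … (22 more), for 26 in all.

26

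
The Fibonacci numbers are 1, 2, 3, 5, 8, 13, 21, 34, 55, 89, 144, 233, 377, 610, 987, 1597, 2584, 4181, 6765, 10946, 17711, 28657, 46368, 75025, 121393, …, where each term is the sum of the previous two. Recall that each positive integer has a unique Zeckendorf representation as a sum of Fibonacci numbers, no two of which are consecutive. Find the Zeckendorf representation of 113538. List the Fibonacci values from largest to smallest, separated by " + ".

Greedily peel off the largest Fibonacci term at each step:
113538: greatest Fibonacci not exceeding it is 75025, leaving 38513
38513: greatest Fibonacci not exceeding it is 28657, leaving 9856
9856: greatest Fibonacci not exceeding it is 6765, leaving 3091
3091: greatest Fibonacci not exceeding it is 2584, leaving 507
507: greatest Fibonacci not exceeding it is 377, leaving 130
130: greatest Fibonacci not exceeding it is 89, leaving 41
41: greatest Fibonacci not exceeding it is 34, leaving 7
7: greatest Fibonacci not exceeding it is 5, leaving 2
2: greatest Fibonacci not exceeding it is 2, leaving 0
So 113538 = 75025 + 28657 + 6765 + 2584 + 377 + 89 + 34 + 5 + 2, with no two terms consecutive in the sequence.

75025 + 28657 + 6765 + 2584 + 377 + 89 + 34 + 5 + 2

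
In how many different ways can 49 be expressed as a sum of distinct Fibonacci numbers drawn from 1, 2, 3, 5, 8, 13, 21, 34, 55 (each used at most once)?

3

49 = 34+13+2 = 34+8+5+2 = 21+13+8+5+2 — 3 representations.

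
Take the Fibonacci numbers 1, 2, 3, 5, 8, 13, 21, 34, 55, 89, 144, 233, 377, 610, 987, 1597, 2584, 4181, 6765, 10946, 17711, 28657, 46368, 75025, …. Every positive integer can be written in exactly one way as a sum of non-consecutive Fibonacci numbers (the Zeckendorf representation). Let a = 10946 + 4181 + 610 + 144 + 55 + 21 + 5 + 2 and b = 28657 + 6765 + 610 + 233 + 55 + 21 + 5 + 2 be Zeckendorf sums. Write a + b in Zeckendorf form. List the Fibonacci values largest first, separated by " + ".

The two numbers are 15964 and 36348, so their sum is 52312.
Greedily peel off the largest Fibonacci term at each step:
46368 ≤ 52312 < 75025, so take 46368; remainder 5944
4181 ≤ 5944 < 6765, so take 4181; remainder 1763
1597 ≤ 1763 < 2584, so take 1597; remainder 166
144 ≤ 166 < 233, so take 144; remainder 22
21 ≤ 22 < 34, so take 21; remainder 1
1 ≤ 1 < 2, so take 1; remainder 0

46368 + 4181 + 1597 + 144 + 21 + 1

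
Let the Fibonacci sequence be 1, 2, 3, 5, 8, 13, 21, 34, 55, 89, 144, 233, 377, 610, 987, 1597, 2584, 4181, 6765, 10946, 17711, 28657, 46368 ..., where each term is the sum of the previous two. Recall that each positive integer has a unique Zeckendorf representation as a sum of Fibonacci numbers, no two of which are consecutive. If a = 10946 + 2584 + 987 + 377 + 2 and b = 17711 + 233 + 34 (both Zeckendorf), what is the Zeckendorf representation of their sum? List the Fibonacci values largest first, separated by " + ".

The two numbers are 14896 and 17978, so their sum is 32874.
take 28657 (≤ 32874); 32874 − 28657 = 4217
take 4181 (≤ 4217); 4217 − 4181 = 36
take 34 (≤ 36); 36 − 34 = 2
take 2 (≤ 2); 2 − 2 = 0

28657 + 4181 + 34 + 2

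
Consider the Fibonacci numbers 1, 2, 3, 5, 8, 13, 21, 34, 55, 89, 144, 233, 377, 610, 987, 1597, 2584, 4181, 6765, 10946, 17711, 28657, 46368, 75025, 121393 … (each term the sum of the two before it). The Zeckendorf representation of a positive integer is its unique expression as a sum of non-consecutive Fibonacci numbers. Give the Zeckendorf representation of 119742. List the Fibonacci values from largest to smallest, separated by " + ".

75025 + 28657 + 10946 + 4181 + 610 + 233 + 89 + 1

119742: greatest Fibonacci not exceeding it is 75025, leaving 44717
44717: greatest Fibonacci not exceeding it is 28657, leaving 16060
16060: greatest Fibonacci not exceeding it is 10946, leaving 5114
5114: greatest Fibonacci not exceeding it is 4181, leaving 933
933: greatest Fibonacci not exceeding it is 610, leaving 323
323: greatest Fibonacci not exceeding it is 233, leaving 90
90: greatest Fibonacci not exceeding it is 89, leaving 1
1: greatest Fibonacci not exceeding it is 1, leaving 0
So 119742 = 75025 + 28657 + 10946 + 4181 + 610 + 233 + 89 + 1, with no two terms consecutive in the sequence.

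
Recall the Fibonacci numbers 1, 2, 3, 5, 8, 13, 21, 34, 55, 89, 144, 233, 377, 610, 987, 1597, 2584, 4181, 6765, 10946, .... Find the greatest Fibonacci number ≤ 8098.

6765 ≤ 8098 < 10946, so the largest Fibonacci number not exceeding 8098 is 6765.

6765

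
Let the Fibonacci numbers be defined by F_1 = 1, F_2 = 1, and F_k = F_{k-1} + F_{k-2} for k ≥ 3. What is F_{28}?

317811

Iterating the recurrence up to F_{22} = 17711 and F_{21} = 10946:
F_{23} = F_{22} + F_{21} = 17711 + 10946 = 28657
F_{24} = F_{23} + F_{22} = 28657 + 17711 = 46368
F_{25} = F_{24} + F_{23} = 46368 + 28657 = 75025
F_{26} = F_{25} + F_{24} = 75025 + 46368 = 121393
F_{27} = F_{26} + F_{25} = 121393 + 75025 = 196418
F_{28} = F_{27} + F_{26} = 196418 + 121393 = 317811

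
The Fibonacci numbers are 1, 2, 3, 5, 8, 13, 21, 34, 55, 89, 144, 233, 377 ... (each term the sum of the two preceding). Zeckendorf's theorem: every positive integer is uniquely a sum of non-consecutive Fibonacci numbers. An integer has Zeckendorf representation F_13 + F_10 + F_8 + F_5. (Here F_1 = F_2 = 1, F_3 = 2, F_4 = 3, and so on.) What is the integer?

F_13 + F_10 + F_8 + F_5 = 233 + 55 + 21 + 5 = 314.

314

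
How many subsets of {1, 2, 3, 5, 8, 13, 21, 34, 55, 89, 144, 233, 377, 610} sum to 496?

12

Starting from the Zeckendorf form and repeatedly splitting a term F_k into F_{k−1} + F_{k−2} (when neither is already used) reaches every representation.
496 = 377+89+21+8+1 = 377+89+21+5+3+1 = 377+55+34+21+8+1 = … (9 more), for 12 in all.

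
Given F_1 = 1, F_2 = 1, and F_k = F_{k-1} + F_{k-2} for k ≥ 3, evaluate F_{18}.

2584

Iterating the recurrence up to F_{10} = 55 and F_{9} = 34:
F_{11} = F_{10} + F_{9} = 55 + 34 = 89
F_{12} = F_{11} + F_{10} = 89 + 55 = 144
F_{13} = F_{12} + F_{11} = 144 + 89 = 233
F_{14} = F_{13} + F_{12} = 233 + 144 = 377
F_{15} = F_{14} + F_{13} = 377 + 233 = 610
F_{16} = F_{15} + F_{14} = 610 + 377 = 987
F_{17} = F_{16} + F_{15} = 987 + 610 = 1597
F_{18} = F_{17} + F_{16} = 1597 + 987 = 2584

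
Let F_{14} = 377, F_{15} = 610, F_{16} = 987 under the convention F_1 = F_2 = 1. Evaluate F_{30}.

832040

By the addition formula F_{m+n} = F_m F_{n+1} + F_{m−1} F_n with m=15, n=15: F_{30} = 610·987 + 377·610 = 602070 + 229970 = 832040.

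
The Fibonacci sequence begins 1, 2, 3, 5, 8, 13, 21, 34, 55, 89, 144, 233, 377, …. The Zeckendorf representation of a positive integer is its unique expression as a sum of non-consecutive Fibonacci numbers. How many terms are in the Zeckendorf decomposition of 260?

Greedily peel off the largest Fibonacci term at each step:
260 − 233 = 27
27 − 21 = 6
6 − 5 = 1
1 − 1 = 0
260 = 233 + 21 + 5 + 1, which has 4 terms.

4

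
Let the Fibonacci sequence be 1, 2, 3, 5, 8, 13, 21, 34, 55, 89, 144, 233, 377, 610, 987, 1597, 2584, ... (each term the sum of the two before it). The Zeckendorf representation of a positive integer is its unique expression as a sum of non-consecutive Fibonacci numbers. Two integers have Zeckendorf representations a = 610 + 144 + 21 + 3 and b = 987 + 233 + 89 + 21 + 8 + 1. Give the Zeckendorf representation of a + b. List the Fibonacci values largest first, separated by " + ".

The two numbers are 778 and 1339, so their sum is 2117.
Greedy algorithm:
2117: greatest Fibonacci not exceeding it is 1597, leaving 520
520: greatest Fibonacci not exceeding it is 377, leaving 143
143: greatest Fibonacci not exceeding it is 89, leaving 54
54: greatest Fibonacci not exceeding it is 34, leaving 20
20: greatest Fibonacci not exceeding it is 13, leaving 7
7: greatest Fibonacci not exceeding it is 5, leaving 2
2: greatest Fibonacci not exceeding it is 2, leaving 0

1597 + 377 + 89 + 34 + 13 + 5 + 2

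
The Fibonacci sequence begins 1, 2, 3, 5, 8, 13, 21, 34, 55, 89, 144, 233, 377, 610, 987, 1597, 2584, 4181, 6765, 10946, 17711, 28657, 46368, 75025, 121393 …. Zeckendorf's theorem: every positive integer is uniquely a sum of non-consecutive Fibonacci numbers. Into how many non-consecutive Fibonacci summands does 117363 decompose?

Repeatedly subtract the largest Fibonacci number that fits:
117363 − 75025 = 42338
42338 − 28657 = 13681
13681 − 10946 = 2735
2735 − 2584 = 151
151 − 144 = 7
7 − 5 = 2
2 − 2 = 0
117363 = 75025 + 28657 + 10946 + 2584 + 144 + 5 + 2, which has 7 terms.

7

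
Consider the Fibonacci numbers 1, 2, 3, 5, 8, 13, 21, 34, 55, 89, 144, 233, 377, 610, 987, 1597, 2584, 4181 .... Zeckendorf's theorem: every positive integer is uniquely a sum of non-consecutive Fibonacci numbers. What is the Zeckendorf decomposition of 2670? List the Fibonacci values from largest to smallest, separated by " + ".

2584 + 55 + 21 + 8 + 2

2670 − 2584 = 86
86 − 55 = 31
31 − 21 = 10
10 − 8 = 2
2 − 2 = 0
So 2670 = 2584 + 55 + 21 + 8 + 2, with no two terms consecutive in the sequence.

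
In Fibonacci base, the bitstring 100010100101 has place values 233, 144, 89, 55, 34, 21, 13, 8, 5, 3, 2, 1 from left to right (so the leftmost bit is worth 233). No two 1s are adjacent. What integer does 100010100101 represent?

284

Summing the place values of the 1 bits: 233 + 34 + 13 + 3 + 1 = 284.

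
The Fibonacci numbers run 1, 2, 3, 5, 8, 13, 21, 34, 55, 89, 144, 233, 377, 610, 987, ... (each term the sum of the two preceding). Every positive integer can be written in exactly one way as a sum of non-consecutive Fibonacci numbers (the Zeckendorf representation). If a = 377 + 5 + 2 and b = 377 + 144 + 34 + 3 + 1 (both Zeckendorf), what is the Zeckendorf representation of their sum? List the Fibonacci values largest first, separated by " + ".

The two numbers are 384 and 559, so their sum is 943.
largest Fibonacci ≤ 943 is 610; 943 − 610 = 333
largest Fibonacci ≤ 333 is 233; 333 − 233 = 100
largest Fibonacci ≤ 100 is 89; 100 − 89 = 11
largest Fibonacci ≤ 11 is 8; 11 − 8 = 3
largest Fibonacci ≤ 3 is 3; 3 − 3 = 0

610 + 233 + 89 + 8 + 3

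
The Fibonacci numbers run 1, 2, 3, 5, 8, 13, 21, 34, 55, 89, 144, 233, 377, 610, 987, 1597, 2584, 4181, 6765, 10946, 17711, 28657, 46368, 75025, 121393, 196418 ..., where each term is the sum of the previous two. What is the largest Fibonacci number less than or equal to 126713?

121393 ≤ 126713 < 196418, so the largest Fibonacci number not exceeding 126713 is 121393.

121393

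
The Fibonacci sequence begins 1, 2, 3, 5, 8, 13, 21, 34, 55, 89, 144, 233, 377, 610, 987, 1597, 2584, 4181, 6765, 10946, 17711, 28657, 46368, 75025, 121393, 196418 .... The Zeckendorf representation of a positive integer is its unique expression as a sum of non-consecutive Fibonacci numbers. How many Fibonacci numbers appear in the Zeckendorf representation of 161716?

subtract 121393 from 161716: 40323 remains
subtract 28657 from 40323: 11666 remains
subtract 10946 from 11666: 720 remains
subtract 610 from 720: 110 remains
subtract 89 from 110: 21 remains
subtract 21 from 21: 0 remains
161716 = 121393 + 28657 + 10946 + 610 + 89 + 21, which has 6 terms.

6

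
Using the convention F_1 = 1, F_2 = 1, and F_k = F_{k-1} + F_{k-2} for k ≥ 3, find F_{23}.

28657

Iterating the recurrence up to F_{15} = 610 and F_{14} = 377:
F_{16} = F_{15} + F_{14} = 610 + 377 = 987
F_{17} = F_{16} + F_{15} = 987 + 610 = 1597
F_{18} = F_{17} + F_{16} = 1597 + 987 = 2584
F_{19} = F_{18} + F_{17} = 2584 + 1597 = 4181
F_{20} = F_{19} + F_{18} = 4181 + 2584 = 6765
F_{21} = F_{20} + F_{19} = 6765 + 4181 = 10946
F_{22} = F_{21} + F_{20} = 10946 + 6765 = 17711
F_{23} = F_{22} + F_{21} = 17711 + 10946 = 28657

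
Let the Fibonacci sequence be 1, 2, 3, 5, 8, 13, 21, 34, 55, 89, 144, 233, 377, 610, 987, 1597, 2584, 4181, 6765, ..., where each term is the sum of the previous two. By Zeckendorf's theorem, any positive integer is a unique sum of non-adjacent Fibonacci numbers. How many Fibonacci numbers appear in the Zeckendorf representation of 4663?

5

take 4181 (≤ 4663); 4663 − 4181 = 482
take 377 (≤ 482); 482 − 377 = 105
take 89 (≤ 105); 105 − 89 = 16
take 13 (≤ 16); 16 − 13 = 3
take 3 (≤ 3); 3 − 3 = 0
4663 = 4181 + 377 + 89 + 13 + 3, which has 5 terms.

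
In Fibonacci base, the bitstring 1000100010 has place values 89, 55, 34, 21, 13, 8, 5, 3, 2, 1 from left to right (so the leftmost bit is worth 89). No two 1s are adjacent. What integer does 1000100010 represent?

Summing the place values of the 1 bits: 89 + 13 + 2 = 104.

104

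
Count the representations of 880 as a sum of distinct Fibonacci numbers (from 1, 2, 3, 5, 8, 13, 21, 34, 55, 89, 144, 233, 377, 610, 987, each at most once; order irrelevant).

26

Each representation comes from the Zeckendorf form by replacing some F_k with F_{k−1} + F_{k−2} where possible.
880 = 610+233+34+3 = 610+233+34+2+1 = 610+233+21+13+3 = 610+144+89+34+3 = … (22 more), for 26 in all.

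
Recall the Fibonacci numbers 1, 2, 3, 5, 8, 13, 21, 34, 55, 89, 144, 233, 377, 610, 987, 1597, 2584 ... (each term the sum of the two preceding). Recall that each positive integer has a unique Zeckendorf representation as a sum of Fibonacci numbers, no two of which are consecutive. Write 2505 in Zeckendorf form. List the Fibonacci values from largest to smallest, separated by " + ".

1597 + 610 + 233 + 55 + 8 + 2

Greedy algorithm:
2505: greatest Fibonacci not exceeding it is 1597, leaving 908
908: greatest Fibonacci not exceeding it is 610, leaving 298
298: greatest Fibonacci not exceeding it is 233, leaving 65
65: greatest Fibonacci not exceeding it is 55, leaving 10
10: greatest Fibonacci not exceeding it is 8, leaving 2
2: greatest Fibonacci not exceeding it is 2, leaving 0
So 2505 = 1597 + 610 + 233 + 55 + 8 + 2, with no two terms consecutive in the sequence.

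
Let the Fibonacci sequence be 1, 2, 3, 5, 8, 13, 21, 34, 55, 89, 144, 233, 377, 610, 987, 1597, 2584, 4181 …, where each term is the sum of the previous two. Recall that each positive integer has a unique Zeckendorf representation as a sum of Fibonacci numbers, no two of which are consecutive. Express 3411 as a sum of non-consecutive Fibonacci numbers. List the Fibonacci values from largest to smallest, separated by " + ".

Greedy algorithm:
take 2584 (≤ 3411); 3411 − 2584 = 827
take 610 (≤ 827); 827 − 610 = 217
take 144 (≤ 217); 217 − 144 = 73
take 55 (≤ 73); 73 − 55 = 18
take 13 (≤ 18); 18 − 13 = 5
take 5 (≤ 5); 5 − 5 = 0
So 3411 = 2584 + 610 + 144 + 55 + 13 + 5, with no two terms consecutive in the sequence.

2584 + 610 + 144 + 55 + 13 + 5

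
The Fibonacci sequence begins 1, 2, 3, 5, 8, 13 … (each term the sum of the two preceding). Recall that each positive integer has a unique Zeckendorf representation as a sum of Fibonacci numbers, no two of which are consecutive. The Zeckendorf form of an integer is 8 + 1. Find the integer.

8 + 1 = 9.

9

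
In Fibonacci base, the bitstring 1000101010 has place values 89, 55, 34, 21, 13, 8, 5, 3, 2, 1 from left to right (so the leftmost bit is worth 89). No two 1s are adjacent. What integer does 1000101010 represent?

109

Summing the place values of the 1 bits: 89 + 13 + 5 + 2 = 109.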